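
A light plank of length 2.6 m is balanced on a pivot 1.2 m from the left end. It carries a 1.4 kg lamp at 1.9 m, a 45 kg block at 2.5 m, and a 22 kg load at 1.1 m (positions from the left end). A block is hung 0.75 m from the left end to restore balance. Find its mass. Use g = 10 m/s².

About the pivot (at 1.2 m from the left end):
Lamp: 1.4 × 10 = 14 N down at 1.9 m → arm 0.7 m, τ = 14 × 0.7 = 9.8 N·m clockwise.
Block: 45 × 10 = 450 N down at 2.5 m → arm 1.3 m, τ = 450 × 1.3 = 585 N·m clockwise.
Load: 22 × 10 = 220 N down at 1.1 m → arm 0.1 m, τ = 220 × 0.1 = 22 N·m counterclockwise.
Net moment of known loads = 572.8 N·m clockwise.
An unknown mass m at 0.75 m has arm 0.45 m; its moment is m·g·0.45 counterclockwise.
Στ = 0 ⇒ m × 10 × 0.45 = 572.8 ⇒ m = 572.8 / (10 × 0.45) = 127 kg.

m ≈ 127 kg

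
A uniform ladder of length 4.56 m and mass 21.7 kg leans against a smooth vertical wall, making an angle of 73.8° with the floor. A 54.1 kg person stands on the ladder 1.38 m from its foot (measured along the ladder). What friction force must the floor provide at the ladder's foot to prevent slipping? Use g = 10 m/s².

f ≈ 79.1 N

About the foot of the ladder:
Ladder weight 21.7×10 = 217 N acts at 2.28 m along the ladder; its horizontal arm is 2.28·cos73.8° = 0.6361 m → τ = 138 N·m clockwise.
Person: 54.1×10 = 541 N at 1.38 m → arm 0.385 m → τ = 208.3 N·m clockwise.
Wall normal N acts horizontally at the top; its moment arm is the height L sinθ = 4.56·sin73.8° = 4.379 m, counterclockwise.
Στ = 0 ⇒ N × 4.379 = 346.3 ⇒ N = 79.1 N.
ΣFx = 0: friction at the foot balances the wall's push, so f = N_wall = 79.1 N.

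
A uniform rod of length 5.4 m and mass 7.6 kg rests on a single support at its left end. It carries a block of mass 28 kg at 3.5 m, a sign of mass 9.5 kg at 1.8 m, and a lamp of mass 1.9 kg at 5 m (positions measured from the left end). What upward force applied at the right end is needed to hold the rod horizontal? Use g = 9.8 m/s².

Sum moments about the left end (the unknown pivot reaction has zero arm there).
Beam weight: 7.6 × 9.8 = 74.48 N down at 2.7 m → arm 2.7 m, τ = 74.48 × 2.7 = 201.1 N·m clockwise.
Block: 28 × 9.8 = 274.4 N down at 3.5 m → arm 3.5 m, τ = 274.4 × 3.5 = 960.4 N·m clockwise.
Sign: 9.5 × 9.8 = 93.1 N down at 1.8 m → arm 1.8 m, τ = 93.1 × 1.8 = 167.6 N·m clockwise.
Lamp: 1.9 × 9.8 = 18.62 N down at 5 m → arm 5 m, τ = 18.62 × 5 = 93.1 N·m clockwise.
Net moment of the loads = 1422 N·m clockwise.
The upward force F acts at the right end, arm 5.4 m, giving F × 5.4 counterclockwise.
Setting net torque to zero: F × 5.4 = 1422 → F = 1422 / 5.4 = 263 N.

F ≈ 263 N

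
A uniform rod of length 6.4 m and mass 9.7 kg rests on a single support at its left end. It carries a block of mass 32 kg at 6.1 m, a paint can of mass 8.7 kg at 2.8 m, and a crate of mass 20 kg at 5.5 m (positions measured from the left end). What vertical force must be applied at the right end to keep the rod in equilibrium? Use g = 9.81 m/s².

F ≈ 553 N

Taking torques about the left end:
Beam weight: 9.7 × 9.81 = 95.16 N down at 3.2 m → arm 3.2 m, τ = 95.16 × 3.2 = 304.5 N·m clockwise.
Block: 32 × 9.81 = 313.9 N down at 6.1 m → arm 6.1 m, τ = 313.9 × 6.1 = 1915 N·m clockwise.
Paint can: 8.7 × 9.81 = 85.35 N down at 2.8 m → arm 2.8 m, τ = 85.35 × 2.8 = 239 N·m clockwise.
Crate: 20 × 9.81 = 196.2 N down at 5.5 m → arm 5.5 m, τ = 196.2 × 5.5 = 1079 N·m clockwise.
Net moment of the loads = 3538 N·m clockwise.
The upward force F acts at the right end, arm 6.4 m, giving F × 6.4 counterclockwise.
For rotational equilibrium, F × 6.4 = 3538, so F = 3538 / 6.4 = 553 N.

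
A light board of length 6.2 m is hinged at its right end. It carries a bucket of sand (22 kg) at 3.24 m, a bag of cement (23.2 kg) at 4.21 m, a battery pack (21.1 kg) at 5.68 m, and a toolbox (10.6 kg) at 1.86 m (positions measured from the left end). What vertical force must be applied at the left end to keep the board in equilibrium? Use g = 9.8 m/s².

F ≈ 266 N

Take moments about the right end.
Bucket of sand: 22 × 9.8 = 215.6 N down at 3.24 m → arm 2.96 m, τ = 215.6 × 2.96 = 638.2 N·m counterclockwise.
Bag of cement: 23.2 × 9.8 = 227.4 N down at 4.21 m → arm 1.99 m, τ = 227.4 × 1.99 = 452.5 N·m counterclockwise.
Battery pack: 21.1 × 9.8 = 206.8 N down at 5.68 m → arm 0.52 m, τ = 206.8 × 0.52 = 107.5 N·m counterclockwise.
Toolbox: 10.6 × 9.8 = 103.9 N down at 1.86 m → arm 4.34 m, τ = 103.9 × 4.34 = 450.9 N·m counterclockwise.
Net moment of the loads = 1649 N·m counterclockwise.
The upward force F acts at the left end, arm 6.2 m, giving F × 6.2 clockwise.
For rotational equilibrium, F × 6.2 = 1649, so F = 1649 / 6.2 = 266 N.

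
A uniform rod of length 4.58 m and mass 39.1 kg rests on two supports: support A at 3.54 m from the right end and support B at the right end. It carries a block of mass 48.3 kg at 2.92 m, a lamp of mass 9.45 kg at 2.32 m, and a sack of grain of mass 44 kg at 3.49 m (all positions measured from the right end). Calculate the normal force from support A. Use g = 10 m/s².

R_A ≈ 1150 N

Take moments about support B.
Beam weight: 39.1 × 10 = 391 N down at 2.29 m → arm 2.29 m, τ = 391 × 2.29 = 895.4 N·m counterclockwise.
Block: 48.3 × 10 = 483 N down at 2.92 m → arm 2.92 m, τ = 483 × 2.92 = 1410 N·m counterclockwise.
Lamp: 9.45 × 10 = 94.5 N down at 2.32 m → arm 2.32 m, τ = 94.5 × 2.32 = 219.2 N·m counterclockwise.
Sack of grain: 44 × 10 = 440 N down at 3.49 m → arm 3.49 m, τ = 440 × 3.49 = 1536 N·m counterclockwise.
Net load moment about support B = 4061 N·m counterclockwise.
Reaction R at support A is upward at 3.54 m, arm 3.54 m → moment R × 3.54 clockwise.
Balancing moments: R × 3.54 = 4061, giving R = 1150 N.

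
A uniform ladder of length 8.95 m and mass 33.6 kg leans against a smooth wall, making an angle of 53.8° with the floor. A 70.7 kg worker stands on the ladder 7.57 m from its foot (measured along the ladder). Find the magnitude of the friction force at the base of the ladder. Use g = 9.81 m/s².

f ≈ 550 N

Sum moments about the foot of the ladder (the floor normal and friction both act there and drop out).
Ladder weight 33.6×9.81 = 329.6 N acts at 4.475 m along the ladder; its horizontal arm is 4.475·cos53.8° = 2.643 m → τ = 871.1 N·m clockwise.
Worker: 70.7×9.81 = 693.6 N at 7.57 m → arm 4.471 m → τ = 3101 N·m clockwise.
Wall normal N acts horizontally at the top; its moment arm is the height L sinθ = 8.95·sin53.8° = 7.222 m, counterclockwise.
Setting net torque to zero: N × 7.222 = 3972 → N = 550 N.
ΣFx = 0: friction at the foot balances the wall's push, so f = N_wall = 550 N.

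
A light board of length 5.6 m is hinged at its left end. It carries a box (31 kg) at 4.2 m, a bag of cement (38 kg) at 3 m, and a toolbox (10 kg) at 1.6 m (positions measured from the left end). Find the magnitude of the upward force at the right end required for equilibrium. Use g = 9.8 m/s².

Take moments about the left end.
Box: 31 × 9.8 = 303.8 N down at 4.2 m → arm 4.2 m, τ = 303.8 × 4.2 = 1276 N·m clockwise.
Bag of cement: 38 × 9.8 = 372.4 N down at 3 m → arm 3 m, τ = 372.4 × 3 = 1117 N·m clockwise.
Toolbox: 10 × 9.8 = 98 N down at 1.6 m → arm 1.6 m, τ = 98 × 1.6 = 156.8 N·m clockwise.
Net moment of the loads = 2550 N·m clockwise.
The upward force F acts at the right end, arm 5.6 m, giving F × 5.6 counterclockwise.
For rotational equilibrium, F × 5.6 = 2550, so F = 2550 / 5.6 = 455 N.

F ≈ 455 N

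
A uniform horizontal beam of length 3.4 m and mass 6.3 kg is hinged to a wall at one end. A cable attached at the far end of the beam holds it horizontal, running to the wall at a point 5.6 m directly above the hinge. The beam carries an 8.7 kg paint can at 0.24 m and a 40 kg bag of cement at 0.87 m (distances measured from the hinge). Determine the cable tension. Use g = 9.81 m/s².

Taking torques about the hinge:
Beam weight: 6.3 × 9.81 = 61.8 N down at 1.7 m → arm 1.7 m, τ = 61.8 × 1.7 = 105.1 N·m clockwise.
Paint can: 8.7 × 9.81 = 85.35 N down at 0.24 m → arm 0.24 m, τ = 85.35 × 0.24 = 20.48 N·m clockwise.
Bag of cement: 40 × 9.81 = 392.4 N down at 0.87 m → arm 0.87 m, τ = 392.4 × 0.87 = 341.4 N·m clockwise.
Total clockwise load moment = 467 N·m.
The cable tension T acts at 3.4 m; only its component perpendicular to the beam, T sinθ, produces torque. sinθ = h/√(h²+d²) = 5.6/√(5.6²+3.4²) = 0.8548.
Στ = 0 ⇒ T × 3.4 × 0.8548 = 467 ⇒ T = 467 / 2.906 = 161 N.

T ≈ 161 N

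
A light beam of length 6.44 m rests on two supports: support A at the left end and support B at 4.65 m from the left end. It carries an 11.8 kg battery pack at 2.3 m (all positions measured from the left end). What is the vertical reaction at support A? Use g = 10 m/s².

R_A ≈ 59.6 N

About support B:
Battery pack: 11.8 × 10 = 118 N down at 2.3 m → arm 2.35 m, τ = 118 × 2.35 = 277.3 N·m counterclockwise.
Net load moment about support B = 277.3 N·m counterclockwise.
Reaction R at support A is upward at 0 m, arm 4.65 m → moment R × 4.65 clockwise.
Στ = 0 ⇒ R × 4.65 = 277.3 ⇒ R = 59.6 N.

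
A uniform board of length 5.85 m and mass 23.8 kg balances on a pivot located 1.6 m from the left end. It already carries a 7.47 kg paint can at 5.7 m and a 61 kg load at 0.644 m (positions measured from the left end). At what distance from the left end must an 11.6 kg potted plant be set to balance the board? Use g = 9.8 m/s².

x ≈ 1.27 m from the left end

Sum moments about the pivot (at 1.6 m from the left end) (the support reaction has zero arm there).
Beam weight: 23.8 × 9.8 = 233.2 N down at 2.925 m → arm 1.325 m, τ = 233.2 × 1.325 = 309 N·m clockwise.
Paint can: 7.47 × 9.8 = 73.21 N down at 5.7 m → arm 4.1 m, τ = 73.21 × 4.1 = 300.2 N·m clockwise.
Load: 61 × 9.8 = 597.8 N down at 0.644 m → arm 0.956 m, τ = 597.8 × 0.956 = 571.5 N·m counterclockwise.
Net moment of existing loads = 37.7 N·m clockwise.
The potted plant weighs 11.6 × 9.8 = 113.7 N and must supply an equal counterclockwise moment, so its lever arm about the pivot is 37.7 / 113.7 = 0.332 m.
That puts it at 1.6 − 0.332 = 1.27 m from the left end.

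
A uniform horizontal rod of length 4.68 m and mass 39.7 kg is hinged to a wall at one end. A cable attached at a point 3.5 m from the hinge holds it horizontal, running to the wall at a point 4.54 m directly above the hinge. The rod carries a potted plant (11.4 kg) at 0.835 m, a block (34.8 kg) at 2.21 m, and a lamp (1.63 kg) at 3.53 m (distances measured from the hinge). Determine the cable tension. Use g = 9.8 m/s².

T ≈ 654 N

Taking torques about the hinge:
Beam weight: 39.7 × 9.8 = 389.1 N down at 2.34 m → arm 2.34 m, τ = 389.1 × 2.34 = 910.5 N·m clockwise.
Potted plant: 11.4 × 9.8 = 111.7 N down at 0.835 m → arm 0.835 m, τ = 111.7 × 0.835 = 93.27 N·m clockwise.
Block: 34.8 × 9.8 = 341 N down at 2.21 m → arm 2.21 m, τ = 341 × 2.21 = 753.6 N·m clockwise.
Lamp: 1.63 × 9.8 = 15.97 N down at 3.53 m → arm 3.53 m, τ = 15.97 × 3.53 = 56.37 N·m clockwise.
Total clockwise load moment = 1814 N·m.
The cable tension T acts at 3.5 m; only its component perpendicular to the rod, T sinθ, produces torque. sinθ = h/√(h²+d²) = 4.54/√(4.54²+3.5²) = 0.792.
Setting net torque to zero: T × 3.5 × 0.792 = 1814 → T = 1814 / 2.772 = 654 N.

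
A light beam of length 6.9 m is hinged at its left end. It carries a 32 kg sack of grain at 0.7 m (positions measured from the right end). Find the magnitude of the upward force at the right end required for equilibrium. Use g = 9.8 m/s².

F ≈ 282 N

Taking torques about the left end:
Sack of grain: 32 × 9.8 = 313.6 N down at 0.7 m → arm 6.2 m, τ = 313.6 × 6.2 = 1944 N·m clockwise.
Net moment of the loads = 1944 N·m clockwise.
The upward force F acts at the right end, arm 6.9 m, giving F × 6.9 counterclockwise.
Balancing moments: F × 6.9 = 1944, giving F = 1944 / 6.9 = 282 N.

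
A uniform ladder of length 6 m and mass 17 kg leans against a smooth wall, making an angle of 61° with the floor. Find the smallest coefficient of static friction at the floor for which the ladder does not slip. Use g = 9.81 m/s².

μ_min ≈ 0.277

Choose the foot of the ladder as the axis so the floor normal and friction both act there and drop out.
Ladder weight 17×9.81 = 166.8 N acts at 3 m along the ladder; its horizontal arm is 3·cos61° = 1.454 m → τ = 242.5 N·m clockwise.
Wall normal N acts horizontally at the top; its moment arm is the height L sinθ = 6·sin61° = 5.248 m, counterclockwise.
Στ = 0 ⇒ N × 5.248 = 242.5 ⇒ N = 46.21 N.
ΣFx = 0 ⇒ f = N_wall = 46.21 N. ΣFy = 0 ⇒ N_floor = 166.8 N.
μ_min = f / N_floor = 46.21 / 166.8 = 0.277.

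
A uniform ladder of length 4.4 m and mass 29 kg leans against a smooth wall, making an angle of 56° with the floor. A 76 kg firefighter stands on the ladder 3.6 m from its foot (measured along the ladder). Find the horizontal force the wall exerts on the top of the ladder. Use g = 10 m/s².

N_wall ≈ 517 N

About the foot of the ladder:
Ladder weight 29×10 = 290 N acts at 2.2 m along the ladder; its horizontal arm is 2.2·cos56° = 1.23 m → τ = 356.7 N·m clockwise.
Firefighter: 76×10 = 760 N at 3.6 m → arm 2.013 m → τ = 1530 N·m clockwise.
Wall normal N acts horizontally at the top; its moment arm is the height L sinθ = 4.4·sin56° = 3.648 m, counterclockwise.
Balancing moments: N × 3.648 = 1887, giving N = 517 N.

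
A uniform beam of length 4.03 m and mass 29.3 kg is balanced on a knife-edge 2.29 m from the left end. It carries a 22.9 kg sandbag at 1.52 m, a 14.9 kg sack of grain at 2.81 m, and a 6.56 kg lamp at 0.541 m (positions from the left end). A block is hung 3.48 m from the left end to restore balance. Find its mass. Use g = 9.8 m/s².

Sum moments about the knife-edge (at 2.29 m from the left end) (the support reaction has zero arm there).
Beam weight: 29.3 × 9.8 = 287.1 N down at 2.015 m → arm 0.275 m, τ = 287.1 × 0.275 = 78.95 N·m counterclockwise.
Sandbag: 22.9 × 9.8 = 224.4 N down at 1.52 m → arm 0.77 m, τ = 224.4 × 0.77 = 172.8 N·m counterclockwise.
Sack of grain: 14.9 × 9.8 = 146 N down at 2.81 m → arm 0.52 m, τ = 146 × 0.52 = 75.92 N·m clockwise.
Lamp: 6.56 × 9.8 = 64.29 N down at 0.541 m → arm 1.749 m, τ = 64.29 × 1.749 = 112.4 N·m counterclockwise.
Net moment of known loads = 288.2 N·m counterclockwise.
An unknown mass m at 3.48 m has arm 1.19 m; its moment is m·g·1.19 clockwise.
Setting net torque to zero: m × 9.8 × 1.19 = 288.2 → m = 288.2 / (9.8 × 1.19) = 24.7 kg.

m ≈ 24.7 kg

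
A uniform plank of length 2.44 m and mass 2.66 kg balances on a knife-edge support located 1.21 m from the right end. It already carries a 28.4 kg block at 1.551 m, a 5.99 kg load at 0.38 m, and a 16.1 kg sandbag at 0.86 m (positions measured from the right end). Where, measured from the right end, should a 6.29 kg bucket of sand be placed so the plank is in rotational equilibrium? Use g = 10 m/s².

x ≈ 1.35 m from the right end

Take moments about the knife-edge support (at 1.21 m from the right end).
Beam weight: 2.66 × 10 = 26.6 N down at 1.22 m → arm 0.01 m, τ = 26.6 × 0.01 = 0.266 N·m counterclockwise.
Block: 28.4 × 10 = 284 N down at 1.551 m → arm 0.341 m, τ = 284 × 0.341 = 96.84 N·m counterclockwise.
Load: 5.99 × 10 = 59.9 N down at 0.38 m → arm 0.83 m, τ = 59.9 × 0.83 = 49.72 N·m clockwise.
Sandbag: 16.1 × 10 = 161 N down at 0.86 m → arm 0.35 m, τ = 161 × 0.35 = 56.35 N·m clockwise.
Net moment of existing loads = 8.964 N·m clockwise.
The bucket of sand weighs 6.29 × 10 = 62.9 N and must supply an equal counterclockwise moment, so its lever arm about the knife-edge support is 8.964 / 62.9 = 0.143 m.
That puts it at 1.21 + 0.143 = 1.35 m from the right end.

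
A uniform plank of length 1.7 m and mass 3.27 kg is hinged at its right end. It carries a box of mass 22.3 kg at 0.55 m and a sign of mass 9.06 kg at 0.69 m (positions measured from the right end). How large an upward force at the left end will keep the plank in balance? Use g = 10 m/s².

F ≈ 125 N

Take moments about the right end.
Beam weight: 3.27 × 10 = 32.7 N down at 0.85 m → arm 0.85 m, τ = 32.7 × 0.85 = 27.8 N·m counterclockwise.
Box: 22.3 × 10 = 223 N down at 0.55 m → arm 0.55 m, τ = 223 × 0.55 = 122.7 N·m counterclockwise.
Sign: 9.06 × 10 = 90.6 N down at 0.69 m → arm 0.69 m, τ = 90.6 × 0.69 = 62.51 N·m counterclockwise.
Net moment of the loads = 213 N·m counterclockwise.
The upward force F acts at the left end, arm 1.7 m, giving F × 1.7 clockwise.
Στ = 0 ⇒ F × 1.7 = 213 ⇒ F = 213 / 1.7 = 125 N.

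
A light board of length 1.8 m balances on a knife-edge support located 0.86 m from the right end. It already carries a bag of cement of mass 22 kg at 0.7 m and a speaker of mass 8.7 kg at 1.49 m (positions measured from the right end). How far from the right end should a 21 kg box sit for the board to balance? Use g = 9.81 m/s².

Taking torques about the knife-edge support (at 0.86 m from the right end):
Bag of cement: 22 × 9.81 = 215.8 N down at 0.7 m → arm 0.16 m, τ = 215.8 × 0.16 = 34.53 N·m clockwise.
Speaker: 8.7 × 9.81 = 85.35 N down at 1.49 m → arm 0.63 m, τ = 85.35 × 0.63 = 53.77 N·m counterclockwise.
Net moment of existing loads = 19.24 N·m counterclockwise.
The box weighs 21 × 9.81 = 206 N and must supply an equal clockwise moment, so its lever arm about the knife-edge support is 19.24 / 206 = 0.0934 m.
That puts it at 0.86 − 0.0934 = 0.767 m from the right end.

x ≈ 0.767 m from the right end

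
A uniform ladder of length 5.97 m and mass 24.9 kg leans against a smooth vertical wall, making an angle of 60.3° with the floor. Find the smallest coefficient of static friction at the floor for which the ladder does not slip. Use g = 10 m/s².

Take moments about the foot of the ladder.
Ladder weight 24.9×10 = 249 N acts at 2.985 m along the ladder; its horizontal arm is 2.985·cos60.3° = 1.479 m → τ = 368.3 N·m clockwise.
Wall normal N acts horizontally at the top; its moment arm is the height L sinθ = 5.97·sin60.3° = 5.186 m, counterclockwise.
For rotational equilibrium, N × 5.186 = 368.3, so N = 71.02 N.
ΣFx = 0 ⇒ f = N_wall = 71.02 N. ΣFy = 0 ⇒ N_floor = 249 N.
μ_min = f / N_floor = 71.02 / 249 = 0.285.

μ_min ≈ 0.285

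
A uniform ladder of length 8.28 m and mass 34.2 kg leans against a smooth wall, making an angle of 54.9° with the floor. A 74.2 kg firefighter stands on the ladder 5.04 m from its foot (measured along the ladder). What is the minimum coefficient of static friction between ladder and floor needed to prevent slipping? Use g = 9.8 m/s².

Taking torques about the foot of the ladder:
Ladder weight 34.2×9.8 = 335.2 N acts at 4.14 m along the ladder; its horizontal arm is 4.14·cos54.9° = 2.381 m → τ = 798.1 N·m clockwise.
Firefighter: 74.2×9.8 = 727.2 N at 5.04 m → arm 2.898 m → τ = 2107 N·m clockwise.
Wall normal N acts horizontally at the top; its moment arm is the height L sinθ = 8.28·sin54.9° = 6.774 m, counterclockwise.
For rotational equilibrium, N × 6.774 = 2905, so N = 428.8 N.
ΣFx = 0 ⇒ f = N_wall = 428.8 N. ΣFy = 0 ⇒ N_floor = 1062 N.
μ_min = f / N_floor = 428.8 / 1062 = 0.404.

μ_min ≈ 0.404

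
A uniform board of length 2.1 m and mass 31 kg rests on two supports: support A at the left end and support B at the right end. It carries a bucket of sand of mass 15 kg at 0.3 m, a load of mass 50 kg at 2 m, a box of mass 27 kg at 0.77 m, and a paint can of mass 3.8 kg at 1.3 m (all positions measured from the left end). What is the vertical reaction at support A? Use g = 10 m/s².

Choose support B as the axis so its reaction then has zero moment arm.
Beam weight: 31 × 10 = 310 N down at 1.05 m → arm 1.05 m, τ = 310 × 1.05 = 325.5 N·m counterclockwise.
Bucket of sand: 15 × 10 = 150 N down at 0.3 m → arm 1.8 m, τ = 150 × 1.8 = 270 N·m counterclockwise.
Load: 50 × 10 = 500 N down at 2 m → arm 0.1 m, τ = 500 × 0.1 = 50 N·m counterclockwise.
Box: 27 × 10 = 270 N down at 0.77 m → arm 1.33 m, τ = 270 × 1.33 = 359.1 N·m counterclockwise.
Paint can: 3.8 × 10 = 38 N down at 1.3 m → arm 0.8 m, τ = 38 × 0.8 = 30.4 N·m counterclockwise.
Net load moment about support B = 1035 N·m counterclockwise.
Reaction R at support A is upward at 0 m, arm 2.1 m → moment R × 2.1 clockwise.
Setting net torque to zero: R × 2.1 = 1035 → R = 493 N.

R_A ≈ 493 N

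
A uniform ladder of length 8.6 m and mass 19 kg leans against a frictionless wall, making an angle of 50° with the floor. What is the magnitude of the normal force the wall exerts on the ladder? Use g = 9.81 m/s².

N_wall ≈ 78.2 N

Choose the foot of the ladder as the axis so the floor normal and friction both act there and drop out.
Ladder weight 19×9.81 = 186.4 N acts at 4.3 m along the ladder; its horizontal arm is 4.3·cos50° = 2.764 m → τ = 515.2 N·m clockwise.
Wall normal N acts horizontally at the top; its moment arm is the height L sinθ = 8.6·sin50° = 6.588 m, counterclockwise.
Balancing moments: N × 6.588 = 515.2, giving N = 78.2 N.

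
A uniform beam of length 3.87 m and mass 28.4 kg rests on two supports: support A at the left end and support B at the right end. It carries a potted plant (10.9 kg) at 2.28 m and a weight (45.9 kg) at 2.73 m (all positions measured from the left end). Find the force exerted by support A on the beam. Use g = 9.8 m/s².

Take moments about support B.
Beam weight: 28.4 × 9.8 = 278.3 N down at 1.935 m → arm 1.935 m, τ = 278.3 × 1.935 = 538.5 N·m counterclockwise.
Potted plant: 10.9 × 9.8 = 106.8 N down at 2.28 m → arm 1.59 m, τ = 106.8 × 1.59 = 169.8 N·m counterclockwise.
Weight: 45.9 × 9.8 = 449.8 N down at 2.73 m → arm 1.14 m, τ = 449.8 × 1.14 = 512.8 N·m counterclockwise.
Net load moment about support B = 1221 N·m counterclockwise.
Reaction R at support A is upward at 0 m, arm 3.87 m → moment R × 3.87 clockwise.
Στ = 0 ⇒ R × 3.87 = 1221 ⇒ R = 316 N.

R_A ≈ 316 N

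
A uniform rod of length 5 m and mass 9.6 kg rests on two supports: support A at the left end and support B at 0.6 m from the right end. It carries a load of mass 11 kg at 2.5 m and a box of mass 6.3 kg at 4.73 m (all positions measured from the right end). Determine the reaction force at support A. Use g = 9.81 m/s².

R_A ≈ 145 N

Sum moments about support B (its reaction then has zero moment arm).
Beam weight: 9.6 × 9.81 = 94.18 N down at 2.5 m → arm 1.9 m, τ = 94.18 × 1.9 = 178.9 N·m counterclockwise.
Load: 11 × 9.81 = 107.9 N down at 2.5 m → arm 1.9 m, τ = 107.9 × 1.9 = 205 N·m counterclockwise.
Box: 6.3 × 9.81 = 61.8 N down at 4.73 m → arm 4.13 m, τ = 61.8 × 4.13 = 255.2 N·m counterclockwise.
Net load moment about support B = 639.1 N·m counterclockwise.
Reaction R at support A is upward at 5 m, arm 4.4 m → moment R × 4.4 clockwise.
Setting net torque to zero: R × 4.4 = 639.1 → R = 145 N.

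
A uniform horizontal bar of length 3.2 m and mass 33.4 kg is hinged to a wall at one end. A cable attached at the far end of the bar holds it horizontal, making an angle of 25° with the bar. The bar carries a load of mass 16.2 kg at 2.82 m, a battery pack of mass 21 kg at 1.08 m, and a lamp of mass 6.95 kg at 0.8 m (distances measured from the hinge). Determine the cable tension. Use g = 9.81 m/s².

About the hinge:
Beam weight: 33.4 × 9.81 = 327.7 N down at 1.6 m → arm 1.6 m, τ = 327.7 × 1.6 = 524.3 N·m clockwise.
Load: 16.2 × 9.81 = 158.9 N down at 2.82 m → arm 2.82 m, τ = 158.9 × 2.82 = 448.1 N·m clockwise.
Battery pack: 21 × 9.81 = 206 N down at 1.08 m → arm 1.08 m, τ = 206 × 1.08 = 222.5 N·m clockwise.
Lamp: 6.95 × 9.81 = 68.18 N down at 0.8 m → arm 0.8 m, τ = 68.18 × 0.8 = 54.54 N·m clockwise.
Total clockwise load moment = 1249 N·m.
The cable tension T acts at 3.2 m; only its component perpendicular to the bar, T sinθ, produces torque. sin 25° = 0.4226.
Στ = 0 ⇒ T × 3.2 × 0.4226 = 1249 ⇒ T = 1249 / 1.352 = 924 N.

T ≈ 924 N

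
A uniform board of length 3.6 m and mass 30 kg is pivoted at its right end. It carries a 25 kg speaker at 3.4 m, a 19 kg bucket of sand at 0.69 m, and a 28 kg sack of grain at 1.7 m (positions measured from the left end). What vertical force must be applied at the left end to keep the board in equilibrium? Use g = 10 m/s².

About the right end:
Beam weight: 30 × 10 = 300 N down at 1.8 m → arm 1.8 m, τ = 300 × 1.8 = 540 N·m counterclockwise.
Speaker: 25 × 10 = 250 N down at 3.4 m → arm 0.2 m, τ = 250 × 0.2 = 50 N·m counterclockwise.
Bucket of sand: 19 × 10 = 190 N down at 0.69 m → arm 2.91 m, τ = 190 × 2.91 = 552.9 N·m counterclockwise.
Sack of grain: 28 × 10 = 280 N down at 1.7 m → arm 1.9 m, τ = 280 × 1.9 = 532 N·m counterclockwise.
Net moment of the loads = 1675 N·m counterclockwise.
The upward force F acts at the left end, arm 3.6 m, giving F × 3.6 clockwise.
Balancing moments: F × 3.6 = 1675, giving F = 1675 / 3.6 = 465 N.

F ≈ 465 N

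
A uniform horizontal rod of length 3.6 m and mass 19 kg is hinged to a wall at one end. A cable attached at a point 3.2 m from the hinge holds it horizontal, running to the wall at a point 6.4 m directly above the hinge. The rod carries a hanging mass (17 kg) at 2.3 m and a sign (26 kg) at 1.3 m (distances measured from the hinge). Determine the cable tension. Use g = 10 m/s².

Take moments about the hinge.
Beam weight: 19 × 10 = 190 N down at 1.8 m → arm 1.8 m, τ = 190 × 1.8 = 342 N·m clockwise.
Hanging mass: 17 × 10 = 170 N down at 2.3 m → arm 2.3 m, τ = 170 × 2.3 = 391 N·m clockwise.
Sign: 26 × 10 = 260 N down at 1.3 m → arm 1.3 m, τ = 260 × 1.3 = 338 N·m clockwise.
Total clockwise load moment = 1071 N·m.
The cable tension T acts at 3.2 m; only its component perpendicular to the rod, T sinθ, produces torque. sinθ = h/√(h²+d²) = 6.4/√(6.4²+3.2²) = 0.8944.
Balancing moments: T × 3.2 × 0.8944 = 1071, giving T = 1071 / 2.862 = 374 N.

T ≈ 374 N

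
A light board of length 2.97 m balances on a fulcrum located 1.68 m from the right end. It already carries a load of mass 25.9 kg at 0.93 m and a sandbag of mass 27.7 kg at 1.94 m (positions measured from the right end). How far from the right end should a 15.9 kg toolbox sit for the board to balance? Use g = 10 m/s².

x ≈ 2.45 m from the right end

Choose the fulcrum (at 1.68 m from the right end) as the axis so the support reaction has zero arm there.
Load: 25.9 × 10 = 259 N down at 0.93 m → arm 0.75 m, τ = 259 × 0.75 = 194.2 N·m clockwise.
Sandbag: 27.7 × 10 = 277 N down at 1.94 m → arm 0.26 m, τ = 277 × 0.26 = 72.02 N·m counterclockwise.
Net moment of existing loads = 122.2 N·m clockwise.
The toolbox weighs 15.9 × 10 = 159 N and must supply an equal counterclockwise moment, so its lever arm about the fulcrum is 122.2 / 159 = 0.769 m.
That puts it at 1.68 + 0.769 = 2.45 m from the right end.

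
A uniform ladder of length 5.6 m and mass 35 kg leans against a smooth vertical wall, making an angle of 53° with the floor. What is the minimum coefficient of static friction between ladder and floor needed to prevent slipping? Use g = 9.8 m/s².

Sum moments about the foot of the ladder (the floor normal and friction both act there and drop out).
Ladder weight 35×9.8 = 343 N acts at 2.8 m along the ladder; its horizontal arm is 2.8·cos53° = 1.685 m → τ = 578 N·m clockwise.
Wall normal N acts horizontally at the top; its moment arm is the height L sinθ = 5.6·sin53° = 4.472 m, counterclockwise.
For rotational equilibrium, N × 4.472 = 578, so N = 129.2 N.
ΣFx = 0 ⇒ f = N_wall = 129.2 N. ΣFy = 0 ⇒ N_floor = 343 N.
μ_min = f / N_floor = 129.2 / 343 = 0.377.

μ_min ≈ 0.377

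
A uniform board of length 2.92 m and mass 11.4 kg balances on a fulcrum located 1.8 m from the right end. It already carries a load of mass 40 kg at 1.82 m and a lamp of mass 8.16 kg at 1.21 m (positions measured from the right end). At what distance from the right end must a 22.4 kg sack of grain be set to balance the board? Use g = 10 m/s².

Take moments about the fulcrum (at 1.8 m from the right end).
Beam weight: 11.4 × 10 = 114 N down at 1.46 m → arm 0.34 m, τ = 114 × 0.34 = 38.76 N·m clockwise.
Load: 40 × 10 = 400 N down at 1.82 m → arm 0.02 m, τ = 400 × 0.02 = 8 N·m counterclockwise.
Lamp: 8.16 × 10 = 81.6 N down at 1.21 m → arm 0.59 m, τ = 81.6 × 0.59 = 48.14 N·m clockwise.
Net moment of existing loads = 78.9 N·m clockwise.
The sack of grain weighs 22.4 × 10 = 224 N and must supply an equal counterclockwise moment, so its lever arm about the fulcrum is 78.9 / 224 = 0.352 m.
That puts it at 1.8 + 0.352 = 2.15 m from the right end.

x ≈ 2.15 m from the right end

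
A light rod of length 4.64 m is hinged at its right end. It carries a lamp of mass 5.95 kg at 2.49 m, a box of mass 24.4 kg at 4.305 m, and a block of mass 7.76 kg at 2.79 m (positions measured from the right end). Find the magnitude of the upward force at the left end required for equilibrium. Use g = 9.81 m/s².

Take moments about the right end.
Lamp: 5.95 × 9.81 = 58.37 N down at 2.49 m → arm 2.49 m, τ = 58.37 × 2.49 = 145.3 N·m counterclockwise.
Box: 24.4 × 9.81 = 239.4 N down at 4.305 m → arm 4.305 m, τ = 239.4 × 4.305 = 1031 N·m counterclockwise.
Block: 7.76 × 9.81 = 76.13 N down at 2.79 m → arm 2.79 m, τ = 76.13 × 2.79 = 212.4 N·m counterclockwise.
Net moment of the loads = 1389 N·m counterclockwise.
The upward force F acts at the left end, arm 4.64 m, giving F × 4.64 clockwise.
For rotational equilibrium, F × 4.64 = 1389, so F = 1389 / 4.64 = 299 N.

F ≈ 299 N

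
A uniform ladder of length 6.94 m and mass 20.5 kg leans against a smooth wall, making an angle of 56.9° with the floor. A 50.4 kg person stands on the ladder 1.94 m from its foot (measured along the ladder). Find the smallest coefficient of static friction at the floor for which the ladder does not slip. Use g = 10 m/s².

μ_min ≈ 0.224

Take moments about the foot of the ladder.
Ladder weight 20.5×10 = 205 N acts at 3.47 m along the ladder; its horizontal arm is 3.47·cos56.9° = 1.895 m → τ = 388.5 N·m clockwise.
Person: 50.4×10 = 504 N at 1.94 m → arm 1.059 m → τ = 533.7 N·m clockwise.
Wall normal N acts horizontally at the top; its moment arm is the height L sinθ = 6.94·sin56.9° = 5.814 m, counterclockwise.
Balancing moments: N × 5.814 = 922.2, giving N = 158.6 N.
ΣFx = 0 ⇒ f = N_wall = 158.6 N. ΣFy = 0 ⇒ N_floor = 709 N.
μ_min = f / N_floor = 158.6 / 709 = 0.224.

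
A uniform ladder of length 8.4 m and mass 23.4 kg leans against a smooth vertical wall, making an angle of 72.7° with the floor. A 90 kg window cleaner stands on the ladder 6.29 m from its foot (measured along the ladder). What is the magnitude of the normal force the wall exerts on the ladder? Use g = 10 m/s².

N_wall ≈ 246 N

Taking torques about the foot of the ladder:
Ladder weight 23.4×10 = 234 N acts at 4.2 m along the ladder; its horizontal arm is 4.2·cos72.7° = 1.249 m → τ = 292.3 N·m clockwise.
Window cleaner: 90×10 = 900 N at 6.29 m → arm 1.87 m → τ = 1683 N·m clockwise.
Wall normal N acts horizontally at the top; its moment arm is the height L sinθ = 8.4·sin72.7° = 8.02 m, counterclockwise.
Balancing moments: N × 8.02 = 1975, giving N = 246 N.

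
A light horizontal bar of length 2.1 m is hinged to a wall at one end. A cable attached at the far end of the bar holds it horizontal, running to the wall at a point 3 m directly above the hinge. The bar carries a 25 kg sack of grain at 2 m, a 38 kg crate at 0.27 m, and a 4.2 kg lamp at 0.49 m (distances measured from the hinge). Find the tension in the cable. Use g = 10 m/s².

Choose the hinge as the axis so the unknown hinge reaction has zero arm there.
Sack of grain: 25 × 10 = 250 N down at 2 m → arm 2 m, τ = 250 × 2 = 500 N·m clockwise.
Crate: 38 × 10 = 380 N down at 0.27 m → arm 0.27 m, τ = 380 × 0.27 = 102.6 N·m clockwise.
Lamp: 4.2 × 10 = 42 N down at 0.49 m → arm 0.49 m, τ = 42 × 0.49 = 20.58 N·m clockwise.
Total clockwise load moment = 623.2 N·m.
The cable tension T acts at 2.1 m; only its component perpendicular to the bar, T sinθ, produces torque. sinθ = h/√(h²+d²) = 3/√(3²+2.1²) = 0.8192.
Setting net torque to zero: T × 2.1 × 0.8192 = 623.2 → T = 623.2 / 1.72 = 362 N.

T ≈ 362 N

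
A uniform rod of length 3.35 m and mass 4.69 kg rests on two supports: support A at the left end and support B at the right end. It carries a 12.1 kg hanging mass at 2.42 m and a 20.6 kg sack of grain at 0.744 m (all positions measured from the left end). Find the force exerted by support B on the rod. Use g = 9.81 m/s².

R_B ≈ 154 N

About support A:
Beam weight: 4.69 × 9.81 = 46.01 N down at 1.675 m → arm 1.675 m, τ = 46.01 × 1.675 = 77.07 N·m clockwise.
Hanging mass: 12.1 × 9.81 = 118.7 N down at 2.42 m → arm 2.42 m, τ = 118.7 × 2.42 = 287.3 N·m clockwise.
Sack of grain: 20.6 × 9.81 = 202.1 N down at 0.744 m → arm 0.744 m, τ = 202.1 × 0.744 = 150.4 N·m clockwise.
Net load moment about support A = 514.8 N·m clockwise.
Reaction R at support B is upward at 3.35 m, arm 3.35 m → moment R × 3.35 counterclockwise.
Setting net torque to zero: R × 3.35 = 514.8 → R = 154 N.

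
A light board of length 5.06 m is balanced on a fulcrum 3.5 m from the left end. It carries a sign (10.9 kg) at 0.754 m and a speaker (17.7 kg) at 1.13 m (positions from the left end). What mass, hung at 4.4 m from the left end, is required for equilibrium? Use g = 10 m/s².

Take moments about the fulcrum (at 3.5 m from the left end).
Sign: 10.9 × 10 = 109 N down at 0.754 m → arm 2.746 m, τ = 109 × 2.746 = 299.3 N·m counterclockwise.
Speaker: 17.7 × 10 = 177 N down at 1.13 m → arm 2.37 m, τ = 177 × 2.37 = 419.5 N·m counterclockwise.
Net moment of known loads = 718.8 N·m counterclockwise.
An unknown mass m at 4.4 m has arm 0.9 m; its moment is m·g·0.9 clockwise.
Setting net torque to zero: m × 10 × 0.9 = 718.8 → m = 718.8 / (10 × 0.9) = 79.9 kg.

m ≈ 79.9 kg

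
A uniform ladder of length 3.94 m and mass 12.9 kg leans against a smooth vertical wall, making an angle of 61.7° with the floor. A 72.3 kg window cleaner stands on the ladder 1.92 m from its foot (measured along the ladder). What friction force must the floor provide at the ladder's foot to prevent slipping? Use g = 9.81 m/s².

f ≈ 220 N

Choose the foot of the ladder as the axis so the floor normal and friction both act there and drop out.
Ladder weight 12.9×9.81 = 126.5 N acts at 1.97 m along the ladder; its horizontal arm is 1.97·cos61.7° = 0.934 m → τ = 118.2 N·m clockwise.
Window cleaner: 72.3×9.81 = 709.3 N at 1.92 m → arm 0.9102 m → τ = 645.6 N·m clockwise.
Wall normal N acts horizontally at the top; its moment arm is the height L sinθ = 3.94·sin61.7° = 3.469 m, counterclockwise.
Setting net torque to zero: N × 3.469 = 763.8 → N = 220 N.
ΣFx = 0: friction at the foot balances the wall's push, so f = N_wall = 220 N.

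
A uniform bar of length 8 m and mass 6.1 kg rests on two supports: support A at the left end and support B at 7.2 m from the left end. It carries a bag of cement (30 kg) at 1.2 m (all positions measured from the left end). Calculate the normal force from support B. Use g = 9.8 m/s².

Taking torques about support A:
Beam weight: 6.1 × 9.8 = 59.78 N down at 4 m → arm 4 m, τ = 59.78 × 4 = 239.1 N·m clockwise.
Bag of cement: 30 × 9.8 = 294 N down at 1.2 m → arm 1.2 m, τ = 294 × 1.2 = 352.8 N·m clockwise.
Net load moment about support A = 591.9 N·m clockwise.
Reaction R at support B is upward at 7.2 m, arm 7.2 m → moment R × 7.2 counterclockwise.
Setting net torque to zero: R × 7.2 = 591.9 → R = 82.2 N.

R_B ≈ 82.2 N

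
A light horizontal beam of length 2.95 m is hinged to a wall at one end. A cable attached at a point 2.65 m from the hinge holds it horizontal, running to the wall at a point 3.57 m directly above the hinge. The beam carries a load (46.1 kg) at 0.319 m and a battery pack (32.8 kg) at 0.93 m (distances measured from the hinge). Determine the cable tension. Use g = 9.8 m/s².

About the hinge:
Load: 46.1 × 9.8 = 451.8 N down at 0.319 m → arm 0.319 m, τ = 451.8 × 0.319 = 144.1 N·m clockwise.
Battery pack: 32.8 × 9.8 = 321.4 N down at 0.93 m → arm 0.93 m, τ = 321.4 × 0.93 = 298.9 N·m clockwise.
Total clockwise load moment = 443 N·m.
The cable tension T acts at 2.65 m; only its component perpendicular to the beam, T sinθ, produces torque. sinθ = h/√(h²+d²) = 3.57/√(3.57²+2.65²) = 0.803.
For rotational equilibrium, T × 2.65 × 0.803 = 443, so T = 443 / 2.128 = 208 N.

T ≈ 208 N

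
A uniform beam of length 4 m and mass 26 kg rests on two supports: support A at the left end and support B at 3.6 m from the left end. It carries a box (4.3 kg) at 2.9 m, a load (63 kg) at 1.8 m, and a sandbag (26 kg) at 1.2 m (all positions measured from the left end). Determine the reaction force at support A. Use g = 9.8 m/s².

R_A ≈ 600 N

About support B:
Beam weight: 26 × 9.8 = 254.8 N down at 2 m → arm 1.6 m, τ = 254.8 × 1.6 = 407.7 N·m counterclockwise.
Box: 4.3 × 9.8 = 42.14 N down at 2.9 m → arm 0.7 m, τ = 42.14 × 0.7 = 29.5 N·m counterclockwise.
Load: 63 × 9.8 = 617.4 N down at 1.8 m → arm 1.8 m, τ = 617.4 × 1.8 = 1111 N·m counterclockwise.
Sandbag: 26 × 9.8 = 254.8 N down at 1.2 m → arm 2.4 m, τ = 254.8 × 2.4 = 611.5 N·m counterclockwise.
Net load moment about support B = 2160 N·m counterclockwise.
Reaction R at support A is upward at 0 m, arm 3.6 m → moment R × 3.6 clockwise.
For rotational equilibrium, R × 3.6 = 2160, so R = 600 N.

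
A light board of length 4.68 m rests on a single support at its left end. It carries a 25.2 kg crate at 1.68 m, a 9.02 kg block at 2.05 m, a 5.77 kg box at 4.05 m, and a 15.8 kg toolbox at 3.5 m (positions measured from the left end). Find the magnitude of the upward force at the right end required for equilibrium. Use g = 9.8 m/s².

Sum moments about the left end (the unknown pivot reaction has zero arm there).
Crate: 25.2 × 9.8 = 247 N down at 1.68 m → arm 1.68 m, τ = 247 × 1.68 = 415 N·m clockwise.
Block: 9.02 × 9.8 = 88.4 N down at 2.05 m → arm 2.05 m, τ = 88.4 × 2.05 = 181.2 N·m clockwise.
Box: 5.77 × 9.8 = 56.55 N down at 4.05 m → arm 4.05 m, τ = 56.55 × 4.05 = 229 N·m clockwise.
Toolbox: 15.8 × 9.8 = 154.8 N down at 3.5 m → arm 3.5 m, τ = 154.8 × 3.5 = 541.8 N·m clockwise.
Net moment of the loads = 1367 N·m clockwise.
The upward force F acts at the right end, arm 4.68 m, giving F × 4.68 counterclockwise.
For rotational equilibrium, F × 4.68 = 1367, so F = 1367 / 4.68 = 292 N.

F ≈ 292 N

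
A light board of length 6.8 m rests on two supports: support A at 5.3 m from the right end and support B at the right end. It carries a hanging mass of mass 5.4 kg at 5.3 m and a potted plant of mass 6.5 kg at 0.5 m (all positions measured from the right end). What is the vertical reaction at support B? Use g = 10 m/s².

R_B ≈ 58.9 N

About support A:
Hanging mass: acts at the support A, moment arm 0 → no torque.
Potted plant: 6.5 × 10 = 65 N down at 0.5 m → arm 4.8 m, τ = 65 × 4.8 = 312 N·m clockwise.
Net load moment about support A = 312 N·m clockwise.
Reaction R at support B is upward at 0 m, arm 5.3 m → moment R × 5.3 counterclockwise.
For rotational equilibrium, R × 5.3 = 312, so R = 58.9 N.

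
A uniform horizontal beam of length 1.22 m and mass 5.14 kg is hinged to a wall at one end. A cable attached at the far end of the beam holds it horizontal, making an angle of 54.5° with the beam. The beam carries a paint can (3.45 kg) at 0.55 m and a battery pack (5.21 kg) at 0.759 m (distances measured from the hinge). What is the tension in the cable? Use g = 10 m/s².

Choose the hinge as the axis so the unknown hinge reaction has zero arm there.
Beam weight: 5.14 × 10 = 51.4 N down at 0.61 m → arm 0.61 m, τ = 51.4 × 0.61 = 31.35 N·m clockwise.
Paint can: 3.45 × 10 = 34.5 N down at 0.55 m → arm 0.55 m, τ = 34.5 × 0.55 = 18.98 N·m clockwise.
Battery pack: 5.21 × 10 = 52.1 N down at 0.759 m → arm 0.759 m, τ = 52.1 × 0.759 = 39.54 N·m clockwise.
Total clockwise load moment = 89.87 N·m.
The cable tension T acts at 1.22 m; only its component perpendicular to the beam, T sinθ, produces torque. sin 54.5° = 0.8141.
Στ = 0 ⇒ T × 1.22 × 0.8141 = 89.87 ⇒ T = 89.87 / 0.9932 = 90.5 N.

T ≈ 90.5 N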